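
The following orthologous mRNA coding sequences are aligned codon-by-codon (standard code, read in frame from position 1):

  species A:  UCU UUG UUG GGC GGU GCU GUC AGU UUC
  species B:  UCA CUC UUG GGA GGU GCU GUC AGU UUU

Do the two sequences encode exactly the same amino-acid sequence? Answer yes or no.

Codon 1: UCU Ser / UCA Ser — synonymous.
Codon 2: UUG Leu / CUC Leu — synonymous.
Codon 3: UUG Leu / UUG Leu — identical.
Codon 4: GGC Gly / GGA Gly — synonymous.
Codon 5: GGU Gly / GGU Gly — identical.
Codon 6: GCU Ala / GCU Ala — identical.
Codon 7: GUC Val / GUC Val — identical.
Codon 8: AGU Ser / AGU Ser — identical.
Codon 9: UUC Phe / UUU Phe — synonymous.
Nonsynonymous differences: 0 → same protein.

yes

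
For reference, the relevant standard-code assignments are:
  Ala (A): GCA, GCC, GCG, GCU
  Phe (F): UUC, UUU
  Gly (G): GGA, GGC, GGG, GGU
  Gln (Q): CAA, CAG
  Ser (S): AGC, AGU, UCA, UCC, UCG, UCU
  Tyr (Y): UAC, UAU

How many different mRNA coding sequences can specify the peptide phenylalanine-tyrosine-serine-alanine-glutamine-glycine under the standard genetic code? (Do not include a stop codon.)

768

Phe: 2 codons.
Tyr: 2 codons.
Ser: 6 codons.
Ala: 4 codons.
Gln: 2 codons.
Gly: 4 codons.
2 × 2 × 6 × 4 × 2 × 4 = 768.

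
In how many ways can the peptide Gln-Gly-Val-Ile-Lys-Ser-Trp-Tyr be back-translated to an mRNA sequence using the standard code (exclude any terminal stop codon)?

Gln: 2 codons.
Gly: 4 codons.
Val: 4 codons.
Ile: 3 codons.
Lys: 2 codons.
Ser: 6 codons.
Trp: 1 codon.
Tyr: 2 codons.
2 × 4 × 4 × 3 × 2 × 6 × 1 × 2 = 2304.

2304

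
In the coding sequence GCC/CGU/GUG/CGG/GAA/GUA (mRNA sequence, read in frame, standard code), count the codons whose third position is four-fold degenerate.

Codon 1 GCC (Ala): third position 4-fold.
Codon 2 CGU (Arg): third position 4-fold.
Codon 3 GUG (Val): third position 4-fold.
Codon 4 CGG (Arg): third position 4-fold.
Codon 5 GAA (Glu): third position 2-fold.
Codon 6 GUA (Val): third position 4-fold.
Four-fold degenerate third positions: 5.

5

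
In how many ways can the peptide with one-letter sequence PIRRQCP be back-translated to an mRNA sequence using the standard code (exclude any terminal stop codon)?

Pro: 4 codons.
Ile: 3 codons.
Arg: 6 codons.
Arg: 6 codons.
Gln: 2 codons.
Cys: 2 codons.
Pro: 4 codons.
4 × 3 × 6 × 6 × 2 × 2 × 4 = 6912.

6912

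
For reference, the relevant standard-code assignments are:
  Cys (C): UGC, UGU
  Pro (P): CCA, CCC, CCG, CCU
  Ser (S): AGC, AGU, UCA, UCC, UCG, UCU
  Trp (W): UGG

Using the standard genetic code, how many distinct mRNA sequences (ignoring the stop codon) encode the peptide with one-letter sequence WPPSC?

Trp: 1 codon.
Pro: 4 codons.
Pro: 4 codons.
Ser: 6 codons.
Cys: 2 codons.
1 × 4 × 4 × 6 × 2 = 192.

192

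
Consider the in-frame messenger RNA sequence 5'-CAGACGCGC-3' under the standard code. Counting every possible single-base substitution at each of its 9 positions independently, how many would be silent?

Codon 1 (CAG, Gln): 1 synonymous substitution.
Codon 2 (ACG, Thr): 3 synonymous substitutions.
Codon 3 (CGC, Arg): 3 synonymous substitutions.
Total: 1 + 3 + 3 = 7.

7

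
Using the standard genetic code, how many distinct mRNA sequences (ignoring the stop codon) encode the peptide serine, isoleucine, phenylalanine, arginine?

Ser: 6 codons.
Ile: 3 codons.
Phe: 2 codons.
Arg: 6 codons.
6 × 3 × 2 × 6 = 216.

216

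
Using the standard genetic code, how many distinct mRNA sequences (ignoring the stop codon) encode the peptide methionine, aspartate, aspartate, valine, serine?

Met: 1 codon.
Asp: 2 codons.
Asp: 2 codons.
Val: 4 codons.
Ser: 6 codons.
1 × 2 × 2 × 4 × 6 = 96.

96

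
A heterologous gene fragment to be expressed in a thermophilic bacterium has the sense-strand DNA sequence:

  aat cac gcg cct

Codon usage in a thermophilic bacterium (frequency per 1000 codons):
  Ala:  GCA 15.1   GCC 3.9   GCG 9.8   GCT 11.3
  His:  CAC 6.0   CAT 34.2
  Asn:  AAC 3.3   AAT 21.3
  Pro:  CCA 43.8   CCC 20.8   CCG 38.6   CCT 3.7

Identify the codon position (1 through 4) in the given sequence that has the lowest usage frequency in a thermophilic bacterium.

Codon 1 AAT (Asn): 21.3 per 1000.
Codon 2 CAC (His): 6.0 per 1000.
Codon 3 GCG (Ala): 9.8 per 1000.
Codon 4 CCT (Pro): 3.7 per 1000.
Lowest frequency is 3.7 at codon 4.

4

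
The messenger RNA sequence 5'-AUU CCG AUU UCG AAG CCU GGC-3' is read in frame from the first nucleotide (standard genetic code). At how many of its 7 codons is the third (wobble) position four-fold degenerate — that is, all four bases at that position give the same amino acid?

Codon 1 AUU (Ile): third position 3-fold.
Codon 2 CCG (Pro): third position 4-fold.
Codon 3 AUU (Ile): third position 3-fold.
Codon 4 UCG (Ser): third position 4-fold.
Codon 5 AAG (Lys): third position 2-fold.
Codon 6 CCU (Pro): third position 4-fold.
Codon 7 GGC (Gly): third position 4-fold.
Four-fold degenerate third positions: 4.

4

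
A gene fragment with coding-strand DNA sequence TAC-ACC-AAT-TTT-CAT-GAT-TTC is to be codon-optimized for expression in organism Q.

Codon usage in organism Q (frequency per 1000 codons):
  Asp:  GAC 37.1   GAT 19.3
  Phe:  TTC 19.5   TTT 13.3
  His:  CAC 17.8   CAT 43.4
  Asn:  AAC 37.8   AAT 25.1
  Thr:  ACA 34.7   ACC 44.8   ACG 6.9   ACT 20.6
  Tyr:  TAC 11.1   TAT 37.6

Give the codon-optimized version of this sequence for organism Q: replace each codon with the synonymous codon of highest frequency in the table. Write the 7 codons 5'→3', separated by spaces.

Codon 1 (Tyr): best is TAT at 37.6.
Codon 2 (Thr): best is ACC at 44.8.
Codon 3 (Asn): best is AAC at 37.8.
Codon 4 (Phe): best is TTC at 19.5.
Codon 5 (His): best is CAT at 43.4.
Codon 6 (Asp): best is GAC at 37.1.
Codon 7 (Phe): best is TTC at 19.5.

TAT ACC AAC TTC CAT GAC TTC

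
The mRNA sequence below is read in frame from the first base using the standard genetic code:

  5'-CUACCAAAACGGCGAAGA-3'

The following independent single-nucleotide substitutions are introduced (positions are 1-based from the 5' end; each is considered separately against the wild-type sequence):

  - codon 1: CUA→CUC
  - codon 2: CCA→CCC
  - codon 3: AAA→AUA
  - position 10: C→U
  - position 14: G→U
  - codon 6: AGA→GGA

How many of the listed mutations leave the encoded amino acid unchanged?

2

Codon 1: CUA (Leu) → CUC (Leu) — synonymous.
Codon 2: CCA (Pro) → CCC (Pro) — synonymous.
Codon 3: AAA (Lys) → AUA (Ile) — missense.
Codon 4: CGG (Arg) → UGG (Trp) — missense.
Codon 5: CGA (Arg) → CUA (Leu) — missense.
Codon 6: AGA (Arg) → GGA (Gly) — missense.
Synonymous: 2 of 6.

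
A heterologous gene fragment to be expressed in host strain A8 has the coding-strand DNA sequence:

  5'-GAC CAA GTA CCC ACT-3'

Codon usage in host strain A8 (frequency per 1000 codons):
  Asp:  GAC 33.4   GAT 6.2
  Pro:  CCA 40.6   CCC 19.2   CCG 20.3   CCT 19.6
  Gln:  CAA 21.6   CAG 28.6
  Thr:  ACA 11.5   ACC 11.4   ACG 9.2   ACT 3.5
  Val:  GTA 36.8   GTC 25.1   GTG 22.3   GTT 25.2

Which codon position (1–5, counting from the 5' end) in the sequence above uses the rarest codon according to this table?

5

Codon 1 GAC (Asp): 33.4 per 1000.
Codon 2 CAA (Gln): 21.6 per 1000.
Codon 3 GTA (Val): 36.8 per 1000.
Codon 4 CCC (Pro): 19.2 per 1000.
Codon 5 ACT (Thr): 3.5 per 1000.
Lowest frequency is 3.5 at codon 5.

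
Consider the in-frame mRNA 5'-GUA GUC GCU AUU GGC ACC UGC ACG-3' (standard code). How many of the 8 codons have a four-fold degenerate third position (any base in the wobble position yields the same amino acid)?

Codon 1 GUA (Val): third position 4-fold.
Codon 2 GUC (Val): third position 4-fold.
Codon 3 GCU (Ala): third position 4-fold.
Codon 4 AUU (Ile): third position 3-fold.
Codon 5 GGC (Gly): third position 4-fold.
Codon 6 ACC (Thr): third position 4-fold.
Codon 7 UGC (Cys): third position 2-fold.
Codon 8 ACG (Thr): third position 4-fold.
Four-fold degenerate third positions: 6.

6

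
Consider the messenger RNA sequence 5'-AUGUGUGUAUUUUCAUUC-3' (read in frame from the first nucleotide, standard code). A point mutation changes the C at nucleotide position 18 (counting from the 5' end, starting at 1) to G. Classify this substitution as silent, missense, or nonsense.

Position 18 falls in codon 6: UUC → Phe.
After the substitution the codon is UUG → Leu.
Phe ≠ Leu, so this is a missense mutation.

missense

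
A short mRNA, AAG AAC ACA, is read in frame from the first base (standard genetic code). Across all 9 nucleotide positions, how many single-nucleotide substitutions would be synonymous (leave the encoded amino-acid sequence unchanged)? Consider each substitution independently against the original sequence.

Codon 1 (AAG, Lys): 1 synonymous substitution.
Codon 2 (AAC, Asn): 1 synonymous substitution.
Codon 3 (ACA, Thr): 3 synonymous substitutions.
Total: 1 + 1 + 3 = 5.

5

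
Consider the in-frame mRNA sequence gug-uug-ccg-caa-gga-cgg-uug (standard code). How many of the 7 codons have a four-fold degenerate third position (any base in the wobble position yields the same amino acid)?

Codon 1 GUG (Val): third position 4-fold.
Codon 2 UUG (Leu): third position 2-fold.
Codon 3 CCG (Pro): third position 4-fold.
Codon 4 CAA (Gln): third position 2-fold.
Codon 5 GGA (Gly): third position 4-fold.
Codon 6 CGG (Arg): third position 4-fold.
Codon 7 UUG (Leu): third position 2-fold.
Four-fold degenerate third positions: 4.

4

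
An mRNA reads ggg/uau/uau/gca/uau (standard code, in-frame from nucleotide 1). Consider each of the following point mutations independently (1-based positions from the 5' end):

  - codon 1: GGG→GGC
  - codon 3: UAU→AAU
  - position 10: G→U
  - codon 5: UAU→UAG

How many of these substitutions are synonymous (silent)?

1

Codon 1: GGG (Gly) → GGC (Gly) — synonymous.
Codon 3: UAU (Tyr) → AAU (Asn) — missense.
Codon 4: GCA (Ala) → UCA (Ser) — missense.
Codon 5: UAU (Tyr) → UAG (Stop) — nonsense.
Synonymous: 1 of 4.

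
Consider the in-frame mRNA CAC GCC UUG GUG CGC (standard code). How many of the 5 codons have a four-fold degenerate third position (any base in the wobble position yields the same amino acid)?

3

Codon 1 CAC (His): third position 2-fold.
Codon 2 GCC (Ala): third position 4-fold.
Codon 3 UUG (Leu): third position 2-fold.
Codon 4 GUG (Val): third position 4-fold.
Codon 5 CGC (Arg): third position 4-fold.
Four-fold degenerate third positions: 3.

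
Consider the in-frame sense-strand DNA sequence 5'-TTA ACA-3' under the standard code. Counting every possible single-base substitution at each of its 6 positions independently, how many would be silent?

Codon 1 (TTA, Leu): 2 synonymous substitutions.
Codon 2 (ACA, Thr): 3 synonymous substitutions.
Total: 2 + 3 = 5.

5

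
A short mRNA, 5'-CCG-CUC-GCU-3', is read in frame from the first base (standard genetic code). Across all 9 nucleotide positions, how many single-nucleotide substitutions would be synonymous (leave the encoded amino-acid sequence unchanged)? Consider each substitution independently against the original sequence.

Codon 1 (CCG, Pro): 3 synonymous substitutions.
Codon 2 (CUC, Leu): 3 synonymous substitutions.
Codon 3 (GCU, Ala): 3 synonymous substitutions.
Total: 3 + 3 + 3 = 9.

9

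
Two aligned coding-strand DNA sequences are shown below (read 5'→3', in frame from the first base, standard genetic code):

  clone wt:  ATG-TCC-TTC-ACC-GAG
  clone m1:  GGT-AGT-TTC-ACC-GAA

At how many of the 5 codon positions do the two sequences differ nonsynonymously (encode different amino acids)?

1

Codon 1: ATG Met / GGT Gly — nonsynonymous.
Codon 2: TCC Ser / AGT Ser — synonymous.
Codon 3: TTC Phe / TTC Phe — identical.
Codon 4: ACC Thr / ACC Thr — identical.
Codon 5: GAG Glu / GAA Glu — synonymous.
Nonsynonymous differences: 1.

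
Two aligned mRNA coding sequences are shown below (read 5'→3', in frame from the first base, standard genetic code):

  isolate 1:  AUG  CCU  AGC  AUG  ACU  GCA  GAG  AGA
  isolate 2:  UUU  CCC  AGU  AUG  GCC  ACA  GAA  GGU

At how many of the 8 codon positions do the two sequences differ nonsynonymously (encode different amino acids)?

Codon 1: AUG Met / UUU Phe — nonsynonymous.
Codon 2: CCU Pro / CCC Pro — synonymous.
Codon 3: AGC Ser / AGU Ser — synonymous.
Codon 4: AUG Met / AUG Met — identical.
Codon 5: ACU Thr / GCC Ala — nonsynonymous.
Codon 6: GCA Ala / ACA Thr — nonsynonymous.
Codon 7: GAG Glu / GAA Glu — synonymous.
Codon 8: AGA Arg / GGU Gly — nonsynonymous.
Nonsynonymous differences: 4.

4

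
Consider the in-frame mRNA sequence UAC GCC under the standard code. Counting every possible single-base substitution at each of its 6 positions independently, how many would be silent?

4

Codon 1 (UAC, Tyr): 1 synonymous substitution.
Codon 2 (GCC, Ala): 3 synonymous substitutions.
Total: 1 + 3 = 4.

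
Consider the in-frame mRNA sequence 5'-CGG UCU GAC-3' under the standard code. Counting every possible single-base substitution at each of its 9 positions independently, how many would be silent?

8

Codon 1 (CGG, Arg): 4 synonymous substitutions.
Codon 2 (UCU, Ser): 3 synonymous substitutions.
Codon 3 (GAC, Asp): 1 synonymous substitution.
Total: 4 + 3 + 1 = 8.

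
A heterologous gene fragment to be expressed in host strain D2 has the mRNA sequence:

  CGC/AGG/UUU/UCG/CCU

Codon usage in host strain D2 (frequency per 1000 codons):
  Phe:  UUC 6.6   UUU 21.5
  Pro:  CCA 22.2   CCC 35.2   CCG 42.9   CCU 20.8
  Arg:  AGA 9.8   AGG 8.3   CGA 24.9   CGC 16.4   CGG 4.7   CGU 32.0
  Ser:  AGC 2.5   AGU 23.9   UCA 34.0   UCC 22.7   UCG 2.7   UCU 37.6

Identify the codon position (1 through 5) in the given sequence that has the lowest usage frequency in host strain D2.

Codon 1 CGC (Arg): 16.4 per 1000.
Codon 2 AGG (Arg): 8.3 per 1000.
Codon 3 UUU (Phe): 21.5 per 1000.
Codon 4 UCG (Ser): 2.7 per 1000.
Codon 5 CCU (Pro): 20.8 per 1000.
Lowest frequency is 2.7 at codon 4.

4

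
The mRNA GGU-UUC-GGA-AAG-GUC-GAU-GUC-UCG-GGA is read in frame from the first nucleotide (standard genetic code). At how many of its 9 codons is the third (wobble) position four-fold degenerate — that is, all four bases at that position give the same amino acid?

6

Codon 1 GGU (Gly): third position 4-fold.
Codon 2 UUC (Phe): third position 2-fold.
Codon 3 GGA (Gly): third position 4-fold.
Codon 4 AAG (Lys): third position 2-fold.
Codon 5 GUC (Val): third position 4-fold.
Codon 6 GAU (Asp): third position 2-fold.
Codon 7 GUC (Val): third position 4-fold.
Codon 8 UCG (Ser): third position 4-fold.
Codon 9 GGA (Gly): third position 4-fold.
Four-fold degenerate third positions: 6.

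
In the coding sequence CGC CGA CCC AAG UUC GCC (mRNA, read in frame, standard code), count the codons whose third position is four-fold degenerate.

4

Codon 1 CGC (Arg): third position 4-fold.
Codon 2 CGA (Arg): third position 4-fold.
Codon 3 CCC (Pro): third position 4-fold.
Codon 4 AAG (Lys): third position 2-fold.
Codon 5 UUC (Phe): third position 2-fold.
Codon 6 GCC (Ala): third position 4-fold.
Four-fold degenerate third positions: 4.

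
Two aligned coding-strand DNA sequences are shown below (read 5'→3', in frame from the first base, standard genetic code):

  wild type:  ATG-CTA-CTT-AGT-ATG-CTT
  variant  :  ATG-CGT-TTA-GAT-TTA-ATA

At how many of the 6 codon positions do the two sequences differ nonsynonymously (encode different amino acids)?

Codon 1: ATG Met / ATG Met — identical.
Codon 2: CTA Leu / CGT Arg — nonsynonymous.
Codon 3: CTT Leu / TTA Leu — synonymous.
Codon 4: AGT Ser / GAT Asp — nonsynonymous.
Codon 5: ATG Met / TTA Leu — nonsynonymous.
Codon 6: CTT Leu / ATA Ile — nonsynonymous.
Nonsynonymous differences: 4.

4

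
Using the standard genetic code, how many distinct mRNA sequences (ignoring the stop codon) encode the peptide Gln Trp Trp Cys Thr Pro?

Gln: 2 codons.
Trp: 1 codon.
Trp: 1 codon.
Cys: 2 codons.
Thr: 4 codons.
Pro: 4 codons.
2 × 1 × 1 × 2 × 4 × 4 = 64.

64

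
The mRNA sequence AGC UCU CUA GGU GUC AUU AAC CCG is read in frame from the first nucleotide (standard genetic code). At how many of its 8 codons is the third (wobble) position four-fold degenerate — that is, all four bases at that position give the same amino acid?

5

Codon 1 AGC (Ser): third position 2-fold.
Codon 2 UCU (Ser): third position 4-fold.
Codon 3 CUA (Leu): third position 4-fold.
Codon 4 GGU (Gly): third position 4-fold.
Codon 5 GUC (Val): third position 4-fold.
Codon 6 AUU (Ile): third position 3-fold.
Codon 7 AAC (Asn): third position 2-fold.
Codon 8 CCG (Pro): third position 4-fold.
Four-fold degenerate third positions: 5.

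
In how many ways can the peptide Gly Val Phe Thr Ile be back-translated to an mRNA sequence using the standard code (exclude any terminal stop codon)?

Gly: 4 codons.
Val: 4 codons.
Phe: 2 codons.
Thr: 4 codons.
Ile: 3 codons.
4 × 4 × 2 × 4 × 3 = 384.

384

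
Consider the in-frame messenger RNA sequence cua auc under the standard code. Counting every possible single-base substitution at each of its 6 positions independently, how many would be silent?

Codon 1 (CUA, Leu): 4 synonymous substitutions.
Codon 2 (AUC, Ile): 2 synonymous substitutions.
Total: 4 + 2 = 6.

6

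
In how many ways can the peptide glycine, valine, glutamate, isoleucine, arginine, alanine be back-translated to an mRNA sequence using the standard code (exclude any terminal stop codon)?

2304

Gly: 4 codons.
Val: 4 codons.
Glu: 2 codons.
Ile: 3 codons.
Arg: 6 codons.
Ala: 4 codons.
4 × 4 × 2 × 3 × 6 × 4 = 2304.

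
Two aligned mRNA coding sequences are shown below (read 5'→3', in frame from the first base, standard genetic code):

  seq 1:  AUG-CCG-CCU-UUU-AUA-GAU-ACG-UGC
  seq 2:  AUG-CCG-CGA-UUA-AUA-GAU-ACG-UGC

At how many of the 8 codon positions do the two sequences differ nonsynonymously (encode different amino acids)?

2

Codon 1: AUG Met / AUG Met — identical.
Codon 2: CCG Pro / CCG Pro — identical.
Codon 3: CCU Pro / CGA Arg — nonsynonymous.
Codon 4: UUU Phe / UUA Leu — nonsynonymous.
Codon 5: AUA Ile / AUA Ile — identical.
Codon 6: GAU Asp / GAU Asp — identical.
Codon 7: ACG Thr / ACG Thr — identical.
Codon 8: UGC Cys / UGC Cys — identical.
Nonsynonymous differences: 2.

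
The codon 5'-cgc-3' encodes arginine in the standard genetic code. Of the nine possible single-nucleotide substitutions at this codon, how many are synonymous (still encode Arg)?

3

Position 1: none → 0 synonymous.
Position 2: none → 0 synonymous.
Position 3: CGU, CGA, CGG → 3 synonymous.
Total: 0 + 0 + 3 = 3.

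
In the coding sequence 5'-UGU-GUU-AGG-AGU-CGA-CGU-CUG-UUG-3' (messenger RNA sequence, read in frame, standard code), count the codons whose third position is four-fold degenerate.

Codon 1 UGU (Cys): third position 2-fold.
Codon 2 GUU (Val): third position 4-fold.
Codon 3 AGG (Arg): third position 2-fold.
Codon 4 AGU (Ser): third position 2-fold.
Codon 5 CGA (Arg): third position 4-fold.
Codon 6 CGU (Arg): third position 4-fold.
Codon 7 CUG (Leu): third position 4-fold.
Codon 8 UUG (Leu): third position 2-fold.
Four-fold degenerate third positions: 4.

4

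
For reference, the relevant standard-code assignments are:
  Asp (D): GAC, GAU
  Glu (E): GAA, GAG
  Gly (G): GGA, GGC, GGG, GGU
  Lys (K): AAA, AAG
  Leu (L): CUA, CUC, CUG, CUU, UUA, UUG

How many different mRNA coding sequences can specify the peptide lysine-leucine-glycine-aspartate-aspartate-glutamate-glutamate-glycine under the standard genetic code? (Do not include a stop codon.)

Lys: 2 codons.
Leu: 6 codons.
Gly: 4 codons.
Asp: 2 codons.
Asp: 2 codons.
Glu: 2 codons.
Glu: 2 codons.
Gly: 4 codons.
2 × 6 × 4 × 2 × 2 × 2 × 2 × 4 = 3072.

3072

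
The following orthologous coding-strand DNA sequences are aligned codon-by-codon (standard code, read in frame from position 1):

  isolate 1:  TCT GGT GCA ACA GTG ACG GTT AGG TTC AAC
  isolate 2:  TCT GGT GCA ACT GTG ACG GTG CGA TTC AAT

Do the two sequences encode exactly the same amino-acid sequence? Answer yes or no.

yes

Codon 1: TCT Ser / TCT Ser — identical.
Codon 2: GGT Gly / GGT Gly — identical.
Codon 3: GCA Ala / GCA Ala — identical.
Codon 4: ACA Thr / ACT Thr — synonymous.
Codon 5: GTG Val / GTG Val — identical.
Codon 6: ACG Thr / ACG Thr — identical.
Codon 7: GTT Val / GTG Val — synonymous.
Codon 8: AGG Arg / CGA Arg — synonymous.
Codon 9: TTC Phe / TTC Phe — identical.
Codon 10: AAC Asn / AAT Asn — synonymous.
Nonsynonymous differences: 0 → same protein.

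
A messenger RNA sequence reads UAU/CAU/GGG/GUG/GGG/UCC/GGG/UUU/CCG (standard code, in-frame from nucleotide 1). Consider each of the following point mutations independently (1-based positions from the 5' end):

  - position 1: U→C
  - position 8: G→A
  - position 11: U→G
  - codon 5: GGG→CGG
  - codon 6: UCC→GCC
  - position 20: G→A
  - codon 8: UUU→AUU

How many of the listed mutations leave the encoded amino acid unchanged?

Codon 1: UAU (Tyr) → CAU (His) — missense.
Codon 3: GGG (Gly) → GAG (Glu) — missense.
Codon 4: GUG (Val) → GGG (Gly) — missense.
Codon 5: GGG (Gly) → CGG (Arg) — missense.
Codon 6: UCC (Ser) → GCC (Ala) — missense.
Codon 7: GGG (Gly) → GAG (Glu) — missense.
Codon 8: UUU (Phe) → AUU (Ile) — missense.
Synonymous: 0 of 7.

0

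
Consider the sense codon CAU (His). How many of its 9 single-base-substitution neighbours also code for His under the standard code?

Position 1: none → 0 synonymous.
Position 2: none → 0 synonymous.
Position 3: CAC → 1 synonymous.
Total: 0 + 0 + 1 = 1.

1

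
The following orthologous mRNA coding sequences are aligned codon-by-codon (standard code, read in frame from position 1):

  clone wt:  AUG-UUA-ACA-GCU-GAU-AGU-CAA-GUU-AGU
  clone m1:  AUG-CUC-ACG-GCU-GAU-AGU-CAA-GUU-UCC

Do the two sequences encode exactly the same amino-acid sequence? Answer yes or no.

yes

Codon 1: AUG Met / AUG Met — identical.
Codon 2: UUA Leu / CUC Leu — synonymous.
Codon 3: ACA Thr / ACG Thr — synonymous.
Codon 4: GCU Ala / GCU Ala — identical.
Codon 5: GAU Asp / GAU Asp — identical.
Codon 6: AGU Ser / AGU Ser — identical.
Codon 7: CAA Gln / CAA Gln — identical.
Codon 8: GUU Val / GUU Val — identical.
Codon 9: AGU Ser / UCC Ser — synonymous.
Nonsynonymous differences: 0 → same protein.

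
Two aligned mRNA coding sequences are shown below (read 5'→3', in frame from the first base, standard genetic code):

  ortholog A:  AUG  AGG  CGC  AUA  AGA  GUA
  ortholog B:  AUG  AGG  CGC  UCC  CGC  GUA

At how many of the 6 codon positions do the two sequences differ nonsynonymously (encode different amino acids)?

Codon 1: AUG Met / AUG Met — identical.
Codon 2: AGG Arg / AGG Arg — identical.
Codon 3: CGC Arg / CGC Arg — identical.
Codon 4: AUA Ile / UCC Ser — nonsynonymous.
Codon 5: AGA Arg / CGC Arg — synonymous.
Codon 6: GUA Val / GUA Val — identical.
Nonsynonymous differences: 1.

1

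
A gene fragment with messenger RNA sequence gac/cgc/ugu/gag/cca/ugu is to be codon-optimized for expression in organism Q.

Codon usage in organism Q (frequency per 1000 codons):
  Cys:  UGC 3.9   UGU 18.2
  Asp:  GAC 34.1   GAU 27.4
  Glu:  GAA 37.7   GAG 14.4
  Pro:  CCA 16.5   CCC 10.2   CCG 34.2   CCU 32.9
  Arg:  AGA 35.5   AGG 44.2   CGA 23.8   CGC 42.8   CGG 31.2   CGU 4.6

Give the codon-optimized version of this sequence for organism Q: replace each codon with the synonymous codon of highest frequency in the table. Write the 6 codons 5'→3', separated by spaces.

GAC AGG UGU GAA CCG UGU

Codon 1 (Asp): best is GAC at 34.1.
Codon 2 (Arg): best is AGG at 44.2.
Codon 3 (Cys): best is UGU at 18.2.
Codon 4 (Glu): best is GAA at 37.7.
Codon 5 (Pro): best is CCG at 34.2.
Codon 6 (Cys): best is UGU at 18.2.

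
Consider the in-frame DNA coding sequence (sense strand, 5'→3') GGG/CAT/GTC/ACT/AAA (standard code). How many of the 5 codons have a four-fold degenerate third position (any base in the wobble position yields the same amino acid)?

3

Codon 1 GGG (Gly): third position 4-fold.
Codon 2 CAT (His): third position 2-fold.
Codon 3 GTC (Val): third position 4-fold.
Codon 4 ACT (Thr): third position 4-fold.
Codon 5 AAA (Lys): third position 2-fold.
Four-fold degenerate third positions: 3.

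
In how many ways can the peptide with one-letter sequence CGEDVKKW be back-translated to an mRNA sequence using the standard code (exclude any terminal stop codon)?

512

Cys: 2 codons.
Gly: 4 codons.
Glu: 2 codons.
Asp: 2 codons.
Val: 4 codons.
Lys: 2 codons.
Lys: 2 codons.
Trp: 1 codon.
2 × 4 × 2 × 2 × 4 × 2 × 2 × 1 = 512.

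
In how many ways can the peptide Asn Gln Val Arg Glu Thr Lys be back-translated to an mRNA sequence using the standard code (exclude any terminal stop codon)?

Asn: 2 codons.
Gln: 2 codons.
Val: 4 codons.
Arg: 6 codons.
Glu: 2 codons.
Thr: 4 codons.
Lys: 2 codons.
2 × 2 × 4 × 6 × 2 × 4 × 2 = 1536.

1536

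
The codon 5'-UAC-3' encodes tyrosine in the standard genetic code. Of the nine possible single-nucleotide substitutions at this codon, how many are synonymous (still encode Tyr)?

Position 1: none → 0 synonymous.
Position 2: none → 0 synonymous.
Position 3: UAU → 1 synonymous.
Total: 0 + 0 + 1 = 1.

1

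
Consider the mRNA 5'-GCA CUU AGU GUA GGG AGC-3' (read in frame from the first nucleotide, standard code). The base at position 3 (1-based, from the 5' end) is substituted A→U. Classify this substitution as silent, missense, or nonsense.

silent

Position 3 falls in codon 1: GCA → Ala.
After the substitution the codon is GCU → Ala.
Both encode Ala, so the change is synonymous.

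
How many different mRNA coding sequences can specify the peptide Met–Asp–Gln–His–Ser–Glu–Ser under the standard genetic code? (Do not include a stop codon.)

576

Met: 1 codon.
Asp: 2 codons.
Gln: 2 codons.
His: 2 codons.
Ser: 6 codons.
Glu: 2 codons.
Ser: 6 codons.
1 × 2 × 2 × 2 × 6 × 2 × 6 = 576.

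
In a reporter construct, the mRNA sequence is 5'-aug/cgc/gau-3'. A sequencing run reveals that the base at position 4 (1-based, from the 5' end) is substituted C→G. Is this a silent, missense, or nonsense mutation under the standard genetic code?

Position 4 falls in codon 2: CGC → Arg.
After the substitution the codon is GGC → Gly.
Arg ≠ Gly, so this is a missense mutation.

missense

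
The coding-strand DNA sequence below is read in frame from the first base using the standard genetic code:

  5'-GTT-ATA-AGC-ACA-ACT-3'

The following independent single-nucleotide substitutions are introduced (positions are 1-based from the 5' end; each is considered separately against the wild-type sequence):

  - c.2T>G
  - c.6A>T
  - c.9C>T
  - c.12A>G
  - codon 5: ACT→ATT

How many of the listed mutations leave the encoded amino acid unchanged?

3

Codon 1: GTT (Val) → GGT (Gly) — missense.
Codon 2: ATA (Ile) → ATT (Ile) — synonymous.
Codon 3: AGC (Ser) → AGT (Ser) — synonymous.
Codon 4: ACA (Thr) → ACG (Thr) — synonymous.
Codon 5: ACT (Thr) → ATT (Ile) — missense.
Synonymous: 3 of 5.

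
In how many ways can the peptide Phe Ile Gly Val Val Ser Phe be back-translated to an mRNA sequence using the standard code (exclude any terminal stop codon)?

Phe: 2 codons.
Ile: 3 codons.
Gly: 4 codons.
Val: 4 codons.
Val: 4 codons.
Ser: 6 codons.
Phe: 2 codons.
2 × 3 × 4 × 4 × 4 × 6 × 2 = 4608.

4608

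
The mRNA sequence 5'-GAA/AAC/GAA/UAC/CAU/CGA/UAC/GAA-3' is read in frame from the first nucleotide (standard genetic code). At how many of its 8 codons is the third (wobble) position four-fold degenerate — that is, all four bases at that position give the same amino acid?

1

Codon 1 GAA (Glu): third position 2-fold.
Codon 2 AAC (Asn): third position 2-fold.
Codon 3 GAA (Glu): third position 2-fold.
Codon 4 UAC (Tyr): third position 2-fold.
Codon 5 CAU (His): third position 2-fold.
Codon 6 CGA (Arg): third position 4-fold.
Codon 7 UAC (Tyr): third position 2-fold.
Codon 8 GAA (Glu): third position 2-fold.
Four-fold degenerate third positions: 1.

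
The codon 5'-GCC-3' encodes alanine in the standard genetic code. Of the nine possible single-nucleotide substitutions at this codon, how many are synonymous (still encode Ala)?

Position 1: none → 0 synonymous.
Position 2: none → 0 synonymous.
Position 3: GCU, GCA, GCG → 3 synonymous.
Total: 0 + 0 + 3 = 3.

3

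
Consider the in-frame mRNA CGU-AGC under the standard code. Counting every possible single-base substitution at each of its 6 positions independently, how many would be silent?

4

Codon 1 (CGU, Arg): 3 synonymous substitutions.
Codon 2 (AGC, Ser): 1 synonymous substitution.
Total: 3 + 1 = 4.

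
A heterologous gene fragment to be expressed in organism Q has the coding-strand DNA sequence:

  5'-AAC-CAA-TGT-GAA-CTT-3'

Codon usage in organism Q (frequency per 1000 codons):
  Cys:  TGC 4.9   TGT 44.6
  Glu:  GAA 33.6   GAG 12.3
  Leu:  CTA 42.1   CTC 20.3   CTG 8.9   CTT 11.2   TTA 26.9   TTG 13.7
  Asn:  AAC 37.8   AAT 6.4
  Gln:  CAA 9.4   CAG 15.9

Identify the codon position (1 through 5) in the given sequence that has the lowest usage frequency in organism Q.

2

Codon 1 AAC (Asn): 37.8 per 1000.
Codon 2 CAA (Gln): 9.4 per 1000.
Codon 3 TGT (Cys): 44.6 per 1000.
Codon 4 GAA (Glu): 33.6 per 1000.
Codon 5 CTT (Leu): 11.2 per 1000.
Lowest frequency is 9.4 at codon 2.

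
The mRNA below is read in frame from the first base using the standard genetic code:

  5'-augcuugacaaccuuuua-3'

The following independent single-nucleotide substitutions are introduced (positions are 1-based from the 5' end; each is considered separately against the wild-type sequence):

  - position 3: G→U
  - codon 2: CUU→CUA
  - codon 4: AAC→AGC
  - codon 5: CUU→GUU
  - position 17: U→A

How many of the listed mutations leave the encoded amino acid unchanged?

1

Codon 1: AUG (Met) → AUU (Ile) — missense.
Codon 2: CUU (Leu) → CUA (Leu) — synonymous.
Codon 4: AAC (Asn) → AGC (Ser) — missense.
Codon 5: CUU (Leu) → GUU (Val) — missense.
Codon 6: UUA (Leu) → UAA (Stop) — nonsense.
Synonymous: 1 of 5.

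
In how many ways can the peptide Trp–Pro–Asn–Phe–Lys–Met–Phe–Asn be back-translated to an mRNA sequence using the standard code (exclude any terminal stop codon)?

128

Trp: 1 codon.
Pro: 4 codons.
Asn: 2 codons.
Phe: 2 codons.
Lys: 2 codons.
Met: 1 codon.
Phe: 2 codons.
Asn: 2 codons.
1 × 4 × 2 × 2 × 2 × 1 × 2 × 2 = 128.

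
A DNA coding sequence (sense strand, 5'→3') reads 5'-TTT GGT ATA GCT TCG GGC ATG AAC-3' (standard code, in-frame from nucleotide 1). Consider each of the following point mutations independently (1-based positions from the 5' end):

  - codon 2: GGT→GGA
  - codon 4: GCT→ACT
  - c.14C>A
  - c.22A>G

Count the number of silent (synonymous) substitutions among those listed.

1

Codon 2: GGT (Gly) → GGA (Gly) — synonymous.
Codon 4: GCT (Ala) → ACT (Thr) — missense.
Codon 5: TCG (Ser) → TAG (Stop) — nonsense.
Codon 8: AAC (Asn) → GAC (Asp) — missense.
Synonymous: 1 of 4.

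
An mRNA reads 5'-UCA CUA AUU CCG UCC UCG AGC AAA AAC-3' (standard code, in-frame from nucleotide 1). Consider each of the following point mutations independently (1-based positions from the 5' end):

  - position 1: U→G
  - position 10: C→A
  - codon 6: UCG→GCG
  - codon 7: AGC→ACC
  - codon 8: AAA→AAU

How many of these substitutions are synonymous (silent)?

Codon 1: UCA (Ser) → GCA (Ala) — missense.
Codon 4: CCG (Pro) → ACG (Thr) — missense.
Codon 6: UCG (Ser) → GCG (Ala) — missense.
Codon 7: AGC (Ser) → ACC (Thr) — missense.
Codon 8: AAA (Lys) → AAU (Asn) — missense.
Synonymous: 0 of 5.

0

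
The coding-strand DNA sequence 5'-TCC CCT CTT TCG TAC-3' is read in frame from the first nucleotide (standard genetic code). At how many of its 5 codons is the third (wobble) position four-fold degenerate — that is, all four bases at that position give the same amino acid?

4

Codon 1 TCC (Ser): third position 4-fold.
Codon 2 CCT (Pro): third position 4-fold.
Codon 3 CTT (Leu): third position 4-fold.
Codon 4 TCG (Ser): third position 4-fold.
Codon 5 TAC (Tyr): third position 2-fold.
Four-fold degenerate third positions: 4.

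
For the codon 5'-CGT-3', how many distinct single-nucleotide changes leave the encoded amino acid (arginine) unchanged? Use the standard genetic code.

3

Position 1: none → 0 synonymous.
Position 2: none → 0 synonymous.
Position 3: CGC, CGA, CGG → 3 synonymous.
Total: 0 + 0 + 3 = 3.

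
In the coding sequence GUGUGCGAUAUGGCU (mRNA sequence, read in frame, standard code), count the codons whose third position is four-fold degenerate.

Codon 1 GUG (Val): third position 4-fold.
Codon 2 UGC (Cys): third position 2-fold.
Codon 3 GAU (Asp): third position 2-fold.
Codon 4 AUG (Met): third position 1-fold.
Codon 5 GCU (Ala): third position 4-fold.
Four-fold degenerate third positions: 2.

2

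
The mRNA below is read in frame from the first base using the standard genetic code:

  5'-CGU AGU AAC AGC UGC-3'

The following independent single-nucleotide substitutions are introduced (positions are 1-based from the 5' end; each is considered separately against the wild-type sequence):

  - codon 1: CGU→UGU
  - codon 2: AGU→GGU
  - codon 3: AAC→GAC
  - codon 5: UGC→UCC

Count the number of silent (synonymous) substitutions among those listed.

0

Codon 1: CGU (Arg) → UGU (Cys) — missense.
Codon 2: AGU (Ser) → GGU (Gly) — missense.
Codon 3: AAC (Asn) → GAC (Asp) — missense.
Codon 5: UGC (Cys) → UCC (Ser) — missense.
Synonymous: 0 of 4.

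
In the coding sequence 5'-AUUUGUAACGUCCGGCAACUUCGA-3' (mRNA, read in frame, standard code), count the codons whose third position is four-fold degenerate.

Codon 1 AUU (Ile): third position 3-fold.
Codon 2 UGU (Cys): third position 2-fold.
Codon 3 AAC (Asn): third position 2-fold.
Codon 4 GUC (Val): third position 4-fold.
Codon 5 CGG (Arg): third position 4-fold.
Codon 6 CAA (Gln): third position 2-fold.
Codon 7 CUU (Leu): third position 4-fold.
Codon 8 CGA (Arg): third position 4-fold.
Four-fold degenerate third positions: 4.

4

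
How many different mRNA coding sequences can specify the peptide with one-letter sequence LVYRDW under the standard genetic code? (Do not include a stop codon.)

Leu: 6 codons.
Val: 4 codons.
Tyr: 2 codons.
Arg: 6 codons.
Asp: 2 codons.
Trp: 1 codon.
6 × 4 × 2 × 6 × 2 × 1 = 576.

576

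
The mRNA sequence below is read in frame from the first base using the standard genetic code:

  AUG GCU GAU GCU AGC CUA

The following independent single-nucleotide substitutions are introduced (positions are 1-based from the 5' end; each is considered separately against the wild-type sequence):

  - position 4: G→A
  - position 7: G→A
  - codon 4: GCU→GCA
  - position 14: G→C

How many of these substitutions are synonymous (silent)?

1

Codon 2: GCU (Ala) → ACU (Thr) — missense.
Codon 3: GAU (Asp) → AAU (Asn) — missense.
Codon 4: GCU (Ala) → GCA (Ala) — synonymous.
Codon 5: AGC (Ser) → ACC (Thr) — missense.
Synonymous: 1 of 4.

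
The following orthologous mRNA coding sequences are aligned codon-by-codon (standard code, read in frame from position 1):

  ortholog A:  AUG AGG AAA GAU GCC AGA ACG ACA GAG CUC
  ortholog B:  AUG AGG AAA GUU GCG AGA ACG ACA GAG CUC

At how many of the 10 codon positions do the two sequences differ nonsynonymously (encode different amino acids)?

Codon 1: AUG Met / AUG Met — identical.
Codon 2: AGG Arg / AGG Arg — identical.
Codon 3: AAA Lys / AAA Lys — identical.
Codon 4: GAU Asp / GUU Val — nonsynonymous.
Codon 5: GCC Ala / GCG Ala — synonymous.
Codon 6: AGA Arg / AGA Arg — identical.
Codon 7: ACG Thr / ACG Thr — identical.
Codon 8: ACA Thr / ACA Thr — identical.
Codon 9: GAG Glu / GAG Glu — identical.
Codon 10: CUC Leu / CUC Leu — identical.
Nonsynonymous differences: 1.

1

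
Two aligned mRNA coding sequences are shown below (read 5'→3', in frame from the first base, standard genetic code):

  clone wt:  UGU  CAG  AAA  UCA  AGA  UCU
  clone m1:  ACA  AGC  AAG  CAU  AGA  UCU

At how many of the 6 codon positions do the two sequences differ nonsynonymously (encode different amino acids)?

Codon 1: UGU Cys / ACA Thr — nonsynonymous.
Codon 2: CAG Gln / AGC Ser — nonsynonymous.
Codon 3: AAA Lys / AAG Lys — synonymous.
Codon 4: UCA Ser / CAU His — nonsynonymous.
Codon 5: AGA Arg / AGA Arg — identical.
Codon 6: UCU Ser / UCU Ser — identical.
Nonsynonymous differences: 3.

3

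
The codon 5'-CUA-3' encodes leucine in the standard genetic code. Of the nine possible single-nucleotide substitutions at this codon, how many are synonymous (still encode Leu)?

4

Position 1: UUA → 1 synonymous.
Position 2: none → 0 synonymous.
Position 3: CUU, CUC, CUG → 3 synonymous.
Total: 1 + 0 + 3 = 4.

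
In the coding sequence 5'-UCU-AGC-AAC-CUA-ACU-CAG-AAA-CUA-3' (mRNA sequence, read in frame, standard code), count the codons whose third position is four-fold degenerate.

Codon 1 UCU (Ser): third position 4-fold.
Codon 2 AGC (Ser): third position 2-fold.
Codon 3 AAC (Asn): third position 2-fold.
Codon 4 CUA (Leu): third position 4-fold.
Codon 5 ACU (Thr): third position 4-fold.
Codon 6 CAG (Gln): third position 2-fold.
Codon 7 AAA (Lys): third position 2-fold.
Codon 8 CUA (Leu): third position 4-fold.
Four-fold degenerate third positions: 4.

4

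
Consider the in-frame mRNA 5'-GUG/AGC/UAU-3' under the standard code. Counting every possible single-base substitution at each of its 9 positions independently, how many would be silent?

Codon 1 (GUG, Val): 3 synonymous substitutions.
Codon 2 (AGC, Ser): 1 synonymous substitution.
Codon 3 (UAU, Tyr): 1 synonymous substitution.
Total: 3 + 1 + 1 = 5.

5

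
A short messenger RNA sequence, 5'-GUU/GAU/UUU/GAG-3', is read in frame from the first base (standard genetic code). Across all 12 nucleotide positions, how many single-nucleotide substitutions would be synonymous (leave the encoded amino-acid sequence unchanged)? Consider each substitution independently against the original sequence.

Codon 1 (GUU, Val): 3 synonymous substitutions.
Codon 2 (GAU, Asp): 1 synonymous substitution.
Codon 3 (UUU, Phe): 1 synonymous substitution.
Codon 4 (GAG, Glu): 1 synonymous substitution.
Total: 3 + 1 + 1 + 1 = 6.

6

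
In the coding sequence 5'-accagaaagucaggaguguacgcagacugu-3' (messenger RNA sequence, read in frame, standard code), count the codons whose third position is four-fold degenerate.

5

Codon 1 ACC (Thr): third position 4-fold.
Codon 2 AGA (Arg): third position 2-fold.
Codon 3 AAG (Lys): third position 2-fold.
Codon 4 UCA (Ser): third position 4-fold.
Codon 5 GGA (Gly): third position 4-fold.
Codon 6 GUG (Val): third position 4-fold.
Codon 7 UAC (Tyr): third position 2-fold.
Codon 8 GCA (Ala): third position 4-fold.
Codon 9 GAC (Asp): third position 2-fold.
Codon 10 UGU (Cys): third position 2-fold.
Four-fold degenerate third positions: 5.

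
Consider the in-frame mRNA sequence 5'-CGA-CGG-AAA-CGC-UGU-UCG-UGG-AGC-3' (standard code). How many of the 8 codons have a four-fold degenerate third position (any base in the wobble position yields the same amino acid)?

4

Codon 1 CGA (Arg): third position 4-fold.
Codon 2 CGG (Arg): third position 4-fold.
Codon 3 AAA (Lys): third position 2-fold.
Codon 4 CGC (Arg): third position 4-fold.
Codon 5 UGU (Cys): third position 2-fold.
Codon 6 UCG (Ser): third position 4-fold.
Codon 7 UGG (Trp): third position 1-fold.
Codon 8 AGC (Ser): third position 2-fold.
Four-fold degenerate third positions: 4.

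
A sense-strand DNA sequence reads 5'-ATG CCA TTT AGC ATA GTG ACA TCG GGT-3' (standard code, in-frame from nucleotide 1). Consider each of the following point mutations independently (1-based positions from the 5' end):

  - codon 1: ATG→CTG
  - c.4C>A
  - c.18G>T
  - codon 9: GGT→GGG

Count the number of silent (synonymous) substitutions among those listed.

2

Codon 1: ATG (Met) → CTG (Leu) — missense.
Codon 2: CCA (Pro) → ACA (Thr) — missense.
Codon 6: GTG (Val) → GTT (Val) — synonymous.
Codon 9: GGT (Gly) → GGG (Gly) — synonymous.
Synonymous: 2 of 4.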